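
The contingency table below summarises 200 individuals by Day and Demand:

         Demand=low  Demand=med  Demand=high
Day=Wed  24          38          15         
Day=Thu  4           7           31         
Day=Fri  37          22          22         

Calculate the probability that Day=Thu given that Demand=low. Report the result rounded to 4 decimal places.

Total with Demand=low: 24 + 4 + 37 = 65.
P(Day=Thu | Demand=low) = 4/65 = 0.0615.

0.0615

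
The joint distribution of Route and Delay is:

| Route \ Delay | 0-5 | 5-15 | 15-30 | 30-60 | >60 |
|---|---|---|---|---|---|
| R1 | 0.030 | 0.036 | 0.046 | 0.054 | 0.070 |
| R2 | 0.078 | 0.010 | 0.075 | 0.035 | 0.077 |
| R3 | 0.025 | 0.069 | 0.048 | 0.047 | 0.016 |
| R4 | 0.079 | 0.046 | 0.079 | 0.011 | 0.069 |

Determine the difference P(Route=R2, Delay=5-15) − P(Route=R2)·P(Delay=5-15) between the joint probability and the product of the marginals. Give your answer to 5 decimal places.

P(Route=R2) = 0.078 + 0.010 + 0.075 + 0.035 + 0.077 = 0.275.
P(Delay=5-15) = 0.036 + 0.010 + 0.069 + 0.046 = 0.161.
P(Route=R2, Delay=5-15) − P(Route=R2)P(Delay=5-15) = 0.010 − 0.275×0.161 = -0.03428.

-0.03428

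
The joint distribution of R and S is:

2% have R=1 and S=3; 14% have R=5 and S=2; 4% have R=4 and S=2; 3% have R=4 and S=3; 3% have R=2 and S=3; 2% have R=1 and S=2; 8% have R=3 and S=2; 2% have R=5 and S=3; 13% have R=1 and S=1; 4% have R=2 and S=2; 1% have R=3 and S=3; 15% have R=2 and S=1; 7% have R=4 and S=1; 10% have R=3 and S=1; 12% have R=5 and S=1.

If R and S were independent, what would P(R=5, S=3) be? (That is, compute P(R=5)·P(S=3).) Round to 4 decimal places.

P(R=5) = 0.12 + 0.14 + 0.02 = 0.28.
P(S=3) = 0.02 + 0.03 + 0.01 + 0.03 + 0.02 = 0.11.
Product: 0.28 × 0.11 = 0.0308.

0.0308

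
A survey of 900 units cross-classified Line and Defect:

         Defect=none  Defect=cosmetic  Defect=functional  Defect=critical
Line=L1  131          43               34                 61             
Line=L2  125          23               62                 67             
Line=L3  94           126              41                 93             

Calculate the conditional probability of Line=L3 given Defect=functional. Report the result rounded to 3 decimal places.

Total with Defect=functional: 34 + 62 + 41 = 137.
P(Line=L3 | Defect=functional) = 41/137 = 0.299.

0.299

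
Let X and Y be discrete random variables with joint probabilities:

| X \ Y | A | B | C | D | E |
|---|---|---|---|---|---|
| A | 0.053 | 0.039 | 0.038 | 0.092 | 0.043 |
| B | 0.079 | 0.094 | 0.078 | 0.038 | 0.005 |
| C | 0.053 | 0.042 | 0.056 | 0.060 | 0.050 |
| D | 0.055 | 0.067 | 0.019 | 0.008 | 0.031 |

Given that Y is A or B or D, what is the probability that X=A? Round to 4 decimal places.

0.2706

P(Y=A) = 0.053 + 0.079 + 0.053 + 0.055 = 0.240.
P(Y=B) = 0.039 + 0.094 + 0.042 + 0.067 = 0.242.
P(Y=D) = 0.092 + 0.038 + 0.060 + 0.008 = 0.198.
P(Y ∈ {A, B, D}) = 0.240 + 0.242 + 0.198 = 0.680; P(X=A, Y ∈ {A, B, D}) = 0.053 + 0.039 + 0.092 = 0.184.
P(X=A | Y ∈ {A, B, D}) = 0.184/0.680 = 0.2706.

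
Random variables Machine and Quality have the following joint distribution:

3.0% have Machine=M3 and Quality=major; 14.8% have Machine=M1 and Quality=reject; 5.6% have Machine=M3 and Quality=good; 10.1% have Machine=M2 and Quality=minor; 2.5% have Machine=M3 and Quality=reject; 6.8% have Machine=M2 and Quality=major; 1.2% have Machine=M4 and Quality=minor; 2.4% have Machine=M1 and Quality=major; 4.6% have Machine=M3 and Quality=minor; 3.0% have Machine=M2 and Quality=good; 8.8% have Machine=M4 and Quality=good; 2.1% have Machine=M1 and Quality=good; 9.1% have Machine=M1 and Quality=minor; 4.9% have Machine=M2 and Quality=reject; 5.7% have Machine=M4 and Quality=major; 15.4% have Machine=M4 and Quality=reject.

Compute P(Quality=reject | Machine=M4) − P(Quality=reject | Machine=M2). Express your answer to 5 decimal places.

P(Machine=M4) = 0.088 + 0.012 + 0.057 + 0.154 = 0.311; P(Quality=reject | Machine=M4) = 0.154/0.311 = 0.495177.
P(Machine=M2) = 0.030 + 0.101 + 0.068 + 0.049 = 0.248; P(Quality=reject | Machine=M2) = 0.049/0.248 = 0.197581.
Difference = 0.29760.

0.29760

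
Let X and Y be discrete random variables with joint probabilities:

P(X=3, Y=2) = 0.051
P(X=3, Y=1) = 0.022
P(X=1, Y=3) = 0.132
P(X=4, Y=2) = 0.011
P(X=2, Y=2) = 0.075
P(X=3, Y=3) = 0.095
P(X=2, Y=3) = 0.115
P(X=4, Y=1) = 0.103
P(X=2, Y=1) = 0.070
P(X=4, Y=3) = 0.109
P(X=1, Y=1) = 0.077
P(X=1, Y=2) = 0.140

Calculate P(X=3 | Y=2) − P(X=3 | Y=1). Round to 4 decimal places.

0.1032

P(Y=2) = 0.140 + 0.075 + 0.051 + 0.011 = 0.277; P(X=3 | Y=2) = 0.051/0.277 = 0.18412.
P(Y=1) = 0.077 + 0.070 + 0.022 + 0.103 = 0.272; P(X=3 | Y=1) = 0.022/0.272 = 0.08088.
Difference = 0.1032.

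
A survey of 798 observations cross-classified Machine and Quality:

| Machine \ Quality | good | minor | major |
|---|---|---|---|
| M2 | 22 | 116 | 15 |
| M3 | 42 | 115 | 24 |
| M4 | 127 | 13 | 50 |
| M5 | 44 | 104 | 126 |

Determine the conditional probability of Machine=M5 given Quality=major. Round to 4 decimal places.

Total with Quality=major: 15 + 24 + 50 + 126 = 215.
P(Machine=M5 | Quality=major) = 126/215 = 0.5860.

0.5860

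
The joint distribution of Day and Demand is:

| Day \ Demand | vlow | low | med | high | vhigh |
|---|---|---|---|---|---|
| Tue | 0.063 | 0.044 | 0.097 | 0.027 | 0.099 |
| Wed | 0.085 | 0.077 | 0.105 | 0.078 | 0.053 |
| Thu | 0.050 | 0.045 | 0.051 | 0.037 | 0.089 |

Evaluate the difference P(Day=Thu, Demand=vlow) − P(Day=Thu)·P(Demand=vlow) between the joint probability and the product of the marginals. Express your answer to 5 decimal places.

-0.00386

P(Day=Thu) = 0.050 + 0.045 + 0.051 + 0.037 + 0.089 = 0.272.
P(Demand=vlow) = 0.063 + 0.085 + 0.050 = 0.198.
P(Day=Thu, Demand=vlow) − P(Day=Thu)P(Demand=vlow) = 0.050 − 0.272×0.198 = -0.00386.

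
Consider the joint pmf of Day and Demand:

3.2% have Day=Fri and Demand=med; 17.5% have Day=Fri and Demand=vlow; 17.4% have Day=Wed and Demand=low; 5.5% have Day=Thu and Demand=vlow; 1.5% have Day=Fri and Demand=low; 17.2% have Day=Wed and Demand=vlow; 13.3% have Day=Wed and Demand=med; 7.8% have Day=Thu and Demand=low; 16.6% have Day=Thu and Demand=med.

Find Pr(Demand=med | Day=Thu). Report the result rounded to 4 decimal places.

0.5552

P(Day=Thu) = 0.055 + 0.078 + 0.166 = 0.299.
P(Demand=med | Day=Thu) = 0.166/0.299 = 0.5552.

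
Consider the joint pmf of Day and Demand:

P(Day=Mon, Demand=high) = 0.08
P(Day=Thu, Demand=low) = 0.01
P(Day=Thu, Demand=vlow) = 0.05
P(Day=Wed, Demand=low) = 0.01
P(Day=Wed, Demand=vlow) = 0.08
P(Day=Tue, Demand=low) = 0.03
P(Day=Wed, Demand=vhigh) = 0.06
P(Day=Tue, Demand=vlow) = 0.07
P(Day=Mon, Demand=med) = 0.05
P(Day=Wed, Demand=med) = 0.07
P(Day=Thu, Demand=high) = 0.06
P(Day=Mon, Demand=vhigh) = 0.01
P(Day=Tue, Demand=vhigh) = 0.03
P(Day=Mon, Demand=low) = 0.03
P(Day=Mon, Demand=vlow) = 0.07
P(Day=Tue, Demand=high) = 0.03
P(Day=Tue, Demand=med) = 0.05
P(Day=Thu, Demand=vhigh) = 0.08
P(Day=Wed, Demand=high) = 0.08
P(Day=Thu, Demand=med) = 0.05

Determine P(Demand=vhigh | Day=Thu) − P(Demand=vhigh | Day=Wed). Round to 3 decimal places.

0.120

P(Day=Thu) = 0.05 + 0.01 + 0.05 + 0.06 + 0.08 = 0.25; P(Demand=vhigh | Day=Thu) = 0.08/0.25 = 0.3200.
P(Day=Wed) = 0.08 + 0.01 + 0.07 + 0.08 + 0.06 = 0.30; P(Demand=vhigh | Day=Wed) = 0.06/0.30 = 0.2000.
Difference = 0.120.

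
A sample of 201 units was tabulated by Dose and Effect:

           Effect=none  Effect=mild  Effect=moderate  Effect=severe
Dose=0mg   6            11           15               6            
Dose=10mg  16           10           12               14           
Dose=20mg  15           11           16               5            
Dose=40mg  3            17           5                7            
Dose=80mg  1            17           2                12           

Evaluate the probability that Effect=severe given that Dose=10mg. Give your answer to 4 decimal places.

Total with Dose=10mg: 16 + 10 + 12 + 14 = 52.
P(Effect=severe | Dose=10mg) = 14/52 = 0.2692.

0.2692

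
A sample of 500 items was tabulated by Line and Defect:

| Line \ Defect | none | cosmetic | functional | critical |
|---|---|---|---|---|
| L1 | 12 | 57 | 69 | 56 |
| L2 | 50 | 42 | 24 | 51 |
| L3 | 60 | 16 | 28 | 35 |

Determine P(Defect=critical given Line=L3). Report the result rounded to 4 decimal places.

Total with Line=L3: 60 + 16 + 28 + 35 = 139.
P(Defect=critical | Line=L3) = 35/139 = 0.2518.

0.2518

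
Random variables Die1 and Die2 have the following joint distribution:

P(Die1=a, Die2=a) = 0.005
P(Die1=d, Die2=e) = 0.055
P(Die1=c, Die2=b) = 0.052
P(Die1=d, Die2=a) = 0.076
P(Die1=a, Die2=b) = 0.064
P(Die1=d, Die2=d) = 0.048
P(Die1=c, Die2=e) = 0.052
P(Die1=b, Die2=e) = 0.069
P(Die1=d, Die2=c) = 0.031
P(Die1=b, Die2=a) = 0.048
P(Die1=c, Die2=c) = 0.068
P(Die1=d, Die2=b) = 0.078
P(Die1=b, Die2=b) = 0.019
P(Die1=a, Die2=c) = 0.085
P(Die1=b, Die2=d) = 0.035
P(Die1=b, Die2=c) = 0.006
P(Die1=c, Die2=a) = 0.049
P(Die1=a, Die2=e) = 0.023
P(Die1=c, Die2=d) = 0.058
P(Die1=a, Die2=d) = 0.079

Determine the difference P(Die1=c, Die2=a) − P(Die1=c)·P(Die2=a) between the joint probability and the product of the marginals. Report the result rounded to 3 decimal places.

P(Die1=c) = 0.049 + 0.052 + 0.068 + 0.058 + 0.052 = 0.279.
P(Die2=a) = 0.005 + 0.048 + 0.049 + 0.076 = 0.178.
P(Die1=c, Die2=a) − P(Die1=c)P(Die2=a) = 0.049 − 0.279×0.178 = -0.001.

-0.001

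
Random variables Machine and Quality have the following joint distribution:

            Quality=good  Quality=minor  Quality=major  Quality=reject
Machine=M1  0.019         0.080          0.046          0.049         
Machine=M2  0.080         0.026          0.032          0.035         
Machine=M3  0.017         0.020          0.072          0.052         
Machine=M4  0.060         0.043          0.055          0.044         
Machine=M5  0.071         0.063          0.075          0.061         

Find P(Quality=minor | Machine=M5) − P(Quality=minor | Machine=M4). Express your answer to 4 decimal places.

0.0205

P(Machine=M5) = 0.071 + 0.063 + 0.075 + 0.061 = 0.270; P(Quality=minor | Machine=M5) = 0.063/0.270 = 0.23333.
P(Machine=M4) = 0.060 + 0.043 + 0.055 + 0.044 = 0.202; P(Quality=minor | Machine=M4) = 0.043/0.202 = 0.21287.
Difference = 0.0205.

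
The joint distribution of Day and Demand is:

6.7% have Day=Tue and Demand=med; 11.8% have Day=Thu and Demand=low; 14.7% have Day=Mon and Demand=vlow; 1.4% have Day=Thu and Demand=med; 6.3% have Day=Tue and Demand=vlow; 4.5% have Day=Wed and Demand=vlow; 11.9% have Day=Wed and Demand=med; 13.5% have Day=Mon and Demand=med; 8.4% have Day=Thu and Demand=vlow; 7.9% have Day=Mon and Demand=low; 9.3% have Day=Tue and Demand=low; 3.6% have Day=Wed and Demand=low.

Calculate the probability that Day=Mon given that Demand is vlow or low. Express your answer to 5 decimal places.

P(Demand=vlow) = 0.147 + 0.063 + 0.045 + 0.084 = 0.339.
P(Demand=low) = 0.079 + 0.093 + 0.036 + 0.118 = 0.326.
P(Demand ∈ {vlow, low}) = 0.339 + 0.326 = 0.665; P(Day=Mon, Demand ∈ {vlow, low}) = 0.147 + 0.079 = 0.226.
P(Day=Mon | Demand ∈ {vlow, low}) = 0.226/0.665 = 0.33985.

0.33985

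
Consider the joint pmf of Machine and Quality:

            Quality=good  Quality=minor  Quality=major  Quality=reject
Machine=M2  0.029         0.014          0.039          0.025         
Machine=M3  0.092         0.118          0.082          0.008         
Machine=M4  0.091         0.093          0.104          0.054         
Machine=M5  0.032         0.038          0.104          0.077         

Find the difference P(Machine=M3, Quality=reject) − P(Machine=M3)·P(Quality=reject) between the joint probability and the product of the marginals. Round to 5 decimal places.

P(Machine=M3) = 0.092 + 0.118 + 0.082 + 0.008 = 0.300.
P(Quality=reject) = 0.025 + 0.008 + 0.054 + 0.077 = 0.164.
P(Machine=M3, Quality=reject) − P(Machine=M3)P(Quality=reject) = 0.008 − 0.300×0.164 = -0.04120.

-0.04120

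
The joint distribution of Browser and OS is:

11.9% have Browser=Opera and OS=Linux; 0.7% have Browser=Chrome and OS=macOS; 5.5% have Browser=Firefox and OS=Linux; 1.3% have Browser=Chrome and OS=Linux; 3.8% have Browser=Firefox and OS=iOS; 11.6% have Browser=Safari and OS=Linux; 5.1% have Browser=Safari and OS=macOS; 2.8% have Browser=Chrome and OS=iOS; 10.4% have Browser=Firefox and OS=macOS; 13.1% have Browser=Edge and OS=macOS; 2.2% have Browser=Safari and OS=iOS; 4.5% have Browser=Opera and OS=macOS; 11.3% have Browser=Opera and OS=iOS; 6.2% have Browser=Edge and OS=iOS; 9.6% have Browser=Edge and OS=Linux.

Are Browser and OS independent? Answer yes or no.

P(Browser=Opera) = 0.277 and P(OS=macOS) = 0.338, so their product is 0.09363, but P(Browser=Opera, OS=macOS) = 0.045. Since these differ, Browser and OS are not independent.

no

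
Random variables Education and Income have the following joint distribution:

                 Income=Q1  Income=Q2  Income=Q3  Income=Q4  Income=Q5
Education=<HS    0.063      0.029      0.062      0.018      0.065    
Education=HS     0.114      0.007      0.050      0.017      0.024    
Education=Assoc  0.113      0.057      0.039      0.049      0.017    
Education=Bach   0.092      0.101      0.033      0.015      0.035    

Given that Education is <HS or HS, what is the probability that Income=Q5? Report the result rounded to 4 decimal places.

0.1982

P(Education=<HS) = 0.063 + 0.029 + 0.062 + 0.018 + 0.065 = 0.237.
P(Education=HS) = 0.114 + 0.007 + 0.050 + 0.017 + 0.024 = 0.212.
P(Education ∈ {<HS, HS}) = 0.237 + 0.212 = 0.449; P(Income=Q5, Education ∈ {<HS, HS}) = 0.065 + 0.024 = 0.089.
P(Income=Q5 | Education ∈ {<HS, HS}) = 0.089/0.449 = 0.1982.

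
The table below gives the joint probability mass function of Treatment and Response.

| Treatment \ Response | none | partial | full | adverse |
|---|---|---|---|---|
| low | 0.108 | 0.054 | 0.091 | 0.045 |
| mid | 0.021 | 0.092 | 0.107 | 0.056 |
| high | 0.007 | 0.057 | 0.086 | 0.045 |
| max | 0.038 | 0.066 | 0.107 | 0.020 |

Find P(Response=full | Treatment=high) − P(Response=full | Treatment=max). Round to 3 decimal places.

P(Treatment=high) = 0.007 + 0.057 + 0.086 + 0.045 = 0.195; P(Response=full | Treatment=high) = 0.086/0.195 = 0.4410.
P(Treatment=max) = 0.038 + 0.066 + 0.107 + 0.020 = 0.231; P(Response=full | Treatment=max) = 0.107/0.231 = 0.4632.
Difference = -0.022.

-0.022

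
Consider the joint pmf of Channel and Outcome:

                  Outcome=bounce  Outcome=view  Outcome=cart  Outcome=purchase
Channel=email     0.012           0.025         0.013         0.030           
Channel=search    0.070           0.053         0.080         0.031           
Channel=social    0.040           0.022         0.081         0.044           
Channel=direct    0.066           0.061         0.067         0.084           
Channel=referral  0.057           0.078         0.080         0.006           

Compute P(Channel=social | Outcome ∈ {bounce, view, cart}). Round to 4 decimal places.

0.1776

P(Outcome=bounce) = 0.012 + 0.070 + 0.040 + 0.066 + 0.057 = 0.245.
P(Outcome=view) = 0.025 + 0.053 + 0.022 + 0.061 + 0.078 = 0.239.
P(Outcome=cart) = 0.013 + 0.080 + 0.081 + 0.067 + 0.080 = 0.321.
P(Outcome ∈ {bounce, view, cart}) = 0.245 + 0.239 + 0.321 = 0.805; P(Channel=social, Outcome ∈ {bounce, view, cart}) = 0.040 + 0.022 + 0.081 = 0.143.
P(Channel=social | Outcome ∈ {bounce, view, cart}) = 0.143/0.805 = 0.1776.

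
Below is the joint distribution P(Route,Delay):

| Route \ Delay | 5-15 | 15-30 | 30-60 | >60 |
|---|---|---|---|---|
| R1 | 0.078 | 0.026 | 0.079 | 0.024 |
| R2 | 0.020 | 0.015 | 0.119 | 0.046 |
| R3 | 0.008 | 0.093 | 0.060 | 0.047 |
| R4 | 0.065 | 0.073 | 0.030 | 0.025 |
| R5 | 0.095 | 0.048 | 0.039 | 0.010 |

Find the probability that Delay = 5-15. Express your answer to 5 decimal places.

0.26600

P(Delay=5-15) = 0.078 + 0.020 + 0.008 + 0.065 + 0.095 = 0.266.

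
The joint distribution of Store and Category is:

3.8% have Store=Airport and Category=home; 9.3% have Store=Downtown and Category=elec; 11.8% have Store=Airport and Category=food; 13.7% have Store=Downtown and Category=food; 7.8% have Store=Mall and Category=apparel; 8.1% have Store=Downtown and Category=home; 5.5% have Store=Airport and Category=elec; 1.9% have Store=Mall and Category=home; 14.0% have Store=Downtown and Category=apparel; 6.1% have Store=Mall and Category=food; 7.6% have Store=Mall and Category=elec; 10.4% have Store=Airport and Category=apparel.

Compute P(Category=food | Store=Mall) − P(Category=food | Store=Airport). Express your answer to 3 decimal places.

P(Store=Mall) = 0.061 + 0.078 + 0.076 + 0.019 = 0.234; P(Category=food | Store=Mall) = 0.061/0.234 = 0.2607.
P(Store=Airport) = 0.118 + 0.104 + 0.055 + 0.038 = 0.315; P(Category=food | Store=Airport) = 0.118/0.315 = 0.3746.
Difference = -0.114.

-0.114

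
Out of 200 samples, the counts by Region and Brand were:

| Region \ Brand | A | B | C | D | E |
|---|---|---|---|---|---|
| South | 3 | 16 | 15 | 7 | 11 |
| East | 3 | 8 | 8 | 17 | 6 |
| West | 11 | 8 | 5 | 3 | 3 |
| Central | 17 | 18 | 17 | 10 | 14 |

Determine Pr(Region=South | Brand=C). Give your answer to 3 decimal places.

0.333

Total with Brand=C: 15 + 8 + 5 + 17 = 45.
P(Region=South | Brand=C) = 15/45 = 0.333.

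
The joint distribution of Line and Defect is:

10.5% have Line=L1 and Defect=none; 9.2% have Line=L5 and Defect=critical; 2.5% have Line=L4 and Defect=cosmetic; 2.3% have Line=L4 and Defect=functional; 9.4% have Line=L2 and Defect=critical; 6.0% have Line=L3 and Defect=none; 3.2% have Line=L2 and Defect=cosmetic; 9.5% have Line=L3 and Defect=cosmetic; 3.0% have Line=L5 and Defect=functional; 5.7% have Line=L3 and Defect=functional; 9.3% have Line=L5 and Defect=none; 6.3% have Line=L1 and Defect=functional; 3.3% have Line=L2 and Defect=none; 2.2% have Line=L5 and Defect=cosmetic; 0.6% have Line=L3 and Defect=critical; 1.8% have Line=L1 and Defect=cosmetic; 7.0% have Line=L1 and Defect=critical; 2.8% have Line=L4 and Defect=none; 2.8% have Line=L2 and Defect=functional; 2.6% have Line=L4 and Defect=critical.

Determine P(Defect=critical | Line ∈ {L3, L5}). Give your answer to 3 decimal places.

0.215

P(Line=L3) = 0.060 + 0.095 + 0.057 + 0.006 = 0.218.
P(Line=L5) = 0.093 + 0.022 + 0.030 + 0.092 = 0.237.
P(Line ∈ {L3, L5}) = 0.218 + 0.237 = 0.455; P(Defect=critical, Line ∈ {L3, L5}) = 0.006 + 0.092 = 0.098.
P(Defect=critical | Line ∈ {L3, L5}) = 0.098/0.455 = 0.215.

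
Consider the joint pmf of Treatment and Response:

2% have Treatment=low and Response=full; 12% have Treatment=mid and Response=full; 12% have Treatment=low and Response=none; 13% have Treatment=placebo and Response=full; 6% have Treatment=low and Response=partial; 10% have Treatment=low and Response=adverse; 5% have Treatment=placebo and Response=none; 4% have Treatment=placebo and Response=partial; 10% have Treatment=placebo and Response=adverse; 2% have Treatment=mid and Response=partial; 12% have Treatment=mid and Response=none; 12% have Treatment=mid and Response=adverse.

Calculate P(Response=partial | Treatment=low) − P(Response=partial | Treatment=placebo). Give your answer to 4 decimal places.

P(Treatment=low) = 0.12 + 0.06 + 0.02 + 0.10 = 0.30; P(Response=partial | Treatment=low) = 0.06/0.30 = 0.20000.
P(Treatment=placebo) = 0.05 + 0.04 + 0.13 + 0.10 = 0.32; P(Response=partial | Treatment=placebo) = 0.04/0.32 = 0.12500.
Difference = 0.0750.

0.0750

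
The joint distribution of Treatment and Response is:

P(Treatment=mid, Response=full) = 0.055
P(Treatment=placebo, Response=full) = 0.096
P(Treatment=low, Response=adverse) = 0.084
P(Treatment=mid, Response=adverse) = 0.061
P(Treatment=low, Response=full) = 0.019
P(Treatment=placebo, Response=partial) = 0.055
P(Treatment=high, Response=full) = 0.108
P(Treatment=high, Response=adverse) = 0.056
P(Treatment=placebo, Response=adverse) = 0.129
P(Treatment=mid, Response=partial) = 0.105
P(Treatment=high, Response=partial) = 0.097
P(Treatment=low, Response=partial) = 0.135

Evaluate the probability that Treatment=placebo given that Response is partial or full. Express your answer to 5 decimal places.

0.22537

P(Response=partial) = 0.055 + 0.135 + 0.105 + 0.097 = 0.392.
P(Response=full) = 0.096 + 0.019 + 0.055 + 0.108 = 0.278.
P(Response ∈ {partial, full}) = 0.392 + 0.278 = 0.670; P(Treatment=placebo, Response ∈ {partial, full}) = 0.055 + 0.096 = 0.151.
P(Treatment=placebo | Response ∈ {partial, full}) = 0.151/0.670 = 0.22537.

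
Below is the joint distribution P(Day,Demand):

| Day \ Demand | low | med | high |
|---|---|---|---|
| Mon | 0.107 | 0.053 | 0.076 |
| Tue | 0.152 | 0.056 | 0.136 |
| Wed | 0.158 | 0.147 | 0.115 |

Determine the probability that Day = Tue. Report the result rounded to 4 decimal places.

P(Day=Tue) = 0.152 + 0.056 + 0.136 = 0.344.

0.3440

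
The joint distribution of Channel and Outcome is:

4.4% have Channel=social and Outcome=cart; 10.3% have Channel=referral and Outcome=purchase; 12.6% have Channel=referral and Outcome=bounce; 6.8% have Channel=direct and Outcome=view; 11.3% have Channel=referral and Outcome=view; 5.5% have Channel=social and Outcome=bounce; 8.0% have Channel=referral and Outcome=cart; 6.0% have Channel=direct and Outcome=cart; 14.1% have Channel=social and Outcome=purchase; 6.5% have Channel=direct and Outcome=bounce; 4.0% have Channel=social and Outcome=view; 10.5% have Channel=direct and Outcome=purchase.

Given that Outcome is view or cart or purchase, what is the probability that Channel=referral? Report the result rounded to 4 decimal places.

P(Outcome=view) = 0.040 + 0.068 + 0.113 = 0.221.
P(Outcome=cart) = 0.044 + 0.060 + 0.080 = 0.184.
P(Outcome=purchase) = 0.141 + 0.105 + 0.103 = 0.349.
P(Outcome ∈ {view, cart, purchase}) = 0.221 + 0.184 + 0.349 = 0.754; P(Channel=referral, Outcome ∈ {view, cart, purchase}) = 0.113 + 0.080 + 0.103 = 0.296.
P(Channel=referral | Outcome ∈ {view, cart, purchase}) = 0.296/0.754 = 0.3926.

0.3926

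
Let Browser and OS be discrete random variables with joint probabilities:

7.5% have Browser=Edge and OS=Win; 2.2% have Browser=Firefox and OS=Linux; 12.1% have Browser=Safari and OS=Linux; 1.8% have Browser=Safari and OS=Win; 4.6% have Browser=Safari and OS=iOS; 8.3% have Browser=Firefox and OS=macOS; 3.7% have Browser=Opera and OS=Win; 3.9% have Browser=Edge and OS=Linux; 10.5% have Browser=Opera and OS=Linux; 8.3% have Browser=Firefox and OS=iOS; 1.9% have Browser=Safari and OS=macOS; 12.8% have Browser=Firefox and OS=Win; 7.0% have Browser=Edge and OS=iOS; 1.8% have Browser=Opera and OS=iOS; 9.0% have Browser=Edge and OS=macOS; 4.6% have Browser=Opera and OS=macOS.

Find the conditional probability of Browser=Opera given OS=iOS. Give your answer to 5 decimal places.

0.08295

P(OS=iOS) = 0.083 + 0.046 + 0.070 + 0.018 = 0.217.
P(Browser=Opera | OS=iOS) = 0.018/0.217 = 0.08295.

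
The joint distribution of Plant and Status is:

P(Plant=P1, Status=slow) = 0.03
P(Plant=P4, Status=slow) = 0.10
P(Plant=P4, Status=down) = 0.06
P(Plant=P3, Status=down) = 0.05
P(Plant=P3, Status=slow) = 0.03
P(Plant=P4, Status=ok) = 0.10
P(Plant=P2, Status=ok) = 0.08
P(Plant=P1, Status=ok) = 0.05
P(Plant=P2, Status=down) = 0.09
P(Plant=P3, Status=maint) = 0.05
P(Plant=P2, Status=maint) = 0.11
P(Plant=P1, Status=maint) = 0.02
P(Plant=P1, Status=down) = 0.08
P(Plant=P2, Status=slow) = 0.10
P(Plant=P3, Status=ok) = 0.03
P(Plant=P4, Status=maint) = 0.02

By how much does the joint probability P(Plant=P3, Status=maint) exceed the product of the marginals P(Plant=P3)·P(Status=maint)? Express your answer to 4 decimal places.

0.0180

P(Plant=P3) = 0.03 + 0.03 + 0.05 + 0.05 = 0.16.
P(Status=maint) = 0.02 + 0.11 + 0.05 + 0.02 = 0.20.
P(Plant=P3, Status=maint) − P(Plant=P3)P(Status=maint) = 0.05 − 0.16×0.20 = 0.0180.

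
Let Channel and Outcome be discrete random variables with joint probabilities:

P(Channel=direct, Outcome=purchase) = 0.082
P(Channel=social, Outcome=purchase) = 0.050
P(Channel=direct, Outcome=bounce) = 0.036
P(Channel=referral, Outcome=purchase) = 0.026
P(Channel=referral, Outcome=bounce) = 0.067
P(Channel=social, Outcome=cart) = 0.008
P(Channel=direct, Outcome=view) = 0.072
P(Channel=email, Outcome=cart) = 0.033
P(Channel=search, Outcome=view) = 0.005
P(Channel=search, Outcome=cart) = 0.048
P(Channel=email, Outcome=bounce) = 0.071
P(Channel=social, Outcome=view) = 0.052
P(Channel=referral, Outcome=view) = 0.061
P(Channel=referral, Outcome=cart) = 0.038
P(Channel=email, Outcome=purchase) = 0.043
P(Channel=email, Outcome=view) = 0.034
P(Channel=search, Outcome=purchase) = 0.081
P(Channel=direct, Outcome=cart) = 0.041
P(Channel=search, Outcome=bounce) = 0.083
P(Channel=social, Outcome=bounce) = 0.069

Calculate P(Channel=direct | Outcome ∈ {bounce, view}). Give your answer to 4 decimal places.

P(Outcome=bounce) = 0.071 + 0.083 + 0.069 + 0.036 + 0.067 = 0.326.
P(Outcome=view) = 0.034 + 0.005 + 0.052 + 0.072 + 0.061 = 0.224.
P(Outcome ∈ {bounce, view}) = 0.326 + 0.224 = 0.550; P(Channel=direct, Outcome ∈ {bounce, view}) = 0.036 + 0.072 = 0.108.
P(Channel=direct | Outcome ∈ {bounce, view}) = 0.108/0.550 = 0.1964.

0.1964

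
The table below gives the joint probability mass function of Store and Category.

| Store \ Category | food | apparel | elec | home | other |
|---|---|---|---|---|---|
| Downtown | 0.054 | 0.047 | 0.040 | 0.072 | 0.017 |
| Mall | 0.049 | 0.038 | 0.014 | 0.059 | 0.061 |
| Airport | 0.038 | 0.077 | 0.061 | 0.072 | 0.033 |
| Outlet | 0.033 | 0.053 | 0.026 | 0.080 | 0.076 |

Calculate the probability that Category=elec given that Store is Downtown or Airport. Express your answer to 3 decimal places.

0.198

P(Store=Downtown) = 0.054 + 0.047 + 0.040 + 0.072 + 0.017 = 0.230.
P(Store=Airport) = 0.038 + 0.077 + 0.061 + 0.072 + 0.033 = 0.281.
P(Store ∈ {Downtown, Airport}) = 0.230 + 0.281 = 0.511; P(Category=elec, Store ∈ {Downtown, Airport}) = 0.040 + 0.061 = 0.101.
P(Category=elec | Store ∈ {Downtown, Airport}) = 0.101/0.511 = 0.198.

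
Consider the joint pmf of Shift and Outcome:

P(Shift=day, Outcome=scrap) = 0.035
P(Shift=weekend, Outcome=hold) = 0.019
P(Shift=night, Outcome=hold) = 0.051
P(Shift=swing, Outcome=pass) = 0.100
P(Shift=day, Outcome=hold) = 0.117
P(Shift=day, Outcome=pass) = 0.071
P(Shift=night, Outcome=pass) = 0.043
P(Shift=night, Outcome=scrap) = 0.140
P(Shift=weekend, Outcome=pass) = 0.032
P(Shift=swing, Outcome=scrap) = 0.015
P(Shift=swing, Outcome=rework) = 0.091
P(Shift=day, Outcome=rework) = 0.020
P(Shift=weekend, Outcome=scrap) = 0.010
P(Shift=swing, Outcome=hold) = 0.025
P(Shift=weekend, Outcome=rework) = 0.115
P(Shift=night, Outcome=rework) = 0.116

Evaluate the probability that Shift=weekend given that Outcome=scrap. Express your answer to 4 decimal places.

P(Outcome=scrap) = 0.035 + 0.015 + 0.140 + 0.010 = 0.200.
P(Shift=weekend | Outcome=scrap) = 0.010/0.200 = 0.0500.

0.0500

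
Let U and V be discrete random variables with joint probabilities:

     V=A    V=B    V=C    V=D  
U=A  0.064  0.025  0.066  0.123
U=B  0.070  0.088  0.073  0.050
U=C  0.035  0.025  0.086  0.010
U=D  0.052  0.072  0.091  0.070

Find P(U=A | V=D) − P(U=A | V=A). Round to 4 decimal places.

0.1966

P(V=D) = 0.123 + 0.050 + 0.010 + 0.070 = 0.253; P(U=A | V=D) = 0.123/0.253 = 0.48617.
P(V=A) = 0.064 + 0.070 + 0.035 + 0.052 = 0.221; P(U=A | V=A) = 0.064/0.221 = 0.28959.
Difference = 0.1966.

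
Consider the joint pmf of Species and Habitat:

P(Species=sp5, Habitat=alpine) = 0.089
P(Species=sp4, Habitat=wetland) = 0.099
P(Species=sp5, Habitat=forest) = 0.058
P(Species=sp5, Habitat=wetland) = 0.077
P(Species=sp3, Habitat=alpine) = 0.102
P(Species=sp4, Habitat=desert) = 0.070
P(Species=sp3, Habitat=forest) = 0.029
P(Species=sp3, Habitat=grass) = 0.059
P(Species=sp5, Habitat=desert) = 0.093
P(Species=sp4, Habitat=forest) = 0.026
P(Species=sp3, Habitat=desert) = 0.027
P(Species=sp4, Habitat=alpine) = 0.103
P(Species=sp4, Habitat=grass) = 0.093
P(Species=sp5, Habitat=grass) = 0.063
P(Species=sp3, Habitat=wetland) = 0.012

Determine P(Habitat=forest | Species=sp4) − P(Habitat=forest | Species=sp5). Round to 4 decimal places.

-0.0861

P(Species=sp4) = 0.026 + 0.093 + 0.099 + 0.070 + 0.103 = 0.391; P(Habitat=forest | Species=sp4) = 0.026/0.391 = 0.06650.
P(Species=sp5) = 0.058 + 0.063 + 0.077 + 0.093 + 0.089 = 0.380; P(Habitat=forest | Species=sp5) = 0.058/0.380 = 0.15263.
Difference = -0.0861.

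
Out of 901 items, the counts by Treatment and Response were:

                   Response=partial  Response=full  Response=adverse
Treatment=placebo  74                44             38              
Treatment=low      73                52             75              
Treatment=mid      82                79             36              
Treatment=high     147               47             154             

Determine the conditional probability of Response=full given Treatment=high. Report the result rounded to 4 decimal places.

Total with Treatment=high: 147 + 47 + 154 = 348.
P(Response=full | Treatment=high) = 47/348 = 0.1351.

0.1351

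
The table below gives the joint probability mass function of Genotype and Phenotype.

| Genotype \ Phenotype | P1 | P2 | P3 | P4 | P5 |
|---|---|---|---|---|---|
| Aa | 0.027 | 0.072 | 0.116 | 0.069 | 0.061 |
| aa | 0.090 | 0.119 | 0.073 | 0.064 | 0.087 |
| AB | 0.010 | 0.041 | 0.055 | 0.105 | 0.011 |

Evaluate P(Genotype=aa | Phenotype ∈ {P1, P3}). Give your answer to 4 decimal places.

P(Phenotype=P1) = 0.027 + 0.090 + 0.010 = 0.127.
P(Phenotype=P3) = 0.116 + 0.073 + 0.055 = 0.244.
P(Phenotype ∈ {P1, P3}) = 0.127 + 0.244 = 0.371; P(Genotype=aa, Phenotype ∈ {P1, P3}) = 0.090 + 0.073 = 0.163.
P(Genotype=aa | Phenotype ∈ {P1, P3}) = 0.163/0.371 = 0.4394.

0.4394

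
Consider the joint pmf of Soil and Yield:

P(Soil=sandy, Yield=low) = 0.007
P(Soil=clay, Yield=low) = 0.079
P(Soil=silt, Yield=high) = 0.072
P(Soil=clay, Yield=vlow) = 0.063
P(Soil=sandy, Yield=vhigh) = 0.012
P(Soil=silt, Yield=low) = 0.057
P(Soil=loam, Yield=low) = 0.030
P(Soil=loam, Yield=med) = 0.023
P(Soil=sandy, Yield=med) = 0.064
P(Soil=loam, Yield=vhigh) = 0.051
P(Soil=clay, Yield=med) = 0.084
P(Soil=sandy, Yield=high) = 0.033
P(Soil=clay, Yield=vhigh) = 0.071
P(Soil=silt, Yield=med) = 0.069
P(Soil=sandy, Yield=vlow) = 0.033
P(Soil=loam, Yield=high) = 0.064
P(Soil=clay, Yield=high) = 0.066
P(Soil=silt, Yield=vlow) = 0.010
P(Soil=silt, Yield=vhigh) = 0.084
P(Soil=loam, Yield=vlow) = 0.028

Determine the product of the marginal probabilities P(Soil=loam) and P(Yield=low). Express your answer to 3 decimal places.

0.034

P(Soil=loam) = 0.028 + 0.030 + 0.023 + 0.064 + 0.051 = 0.196.
P(Yield=low) = 0.007 + 0.030 + 0.079 + 0.057 = 0.173.
Product: 0.196 × 0.173 = 0.034.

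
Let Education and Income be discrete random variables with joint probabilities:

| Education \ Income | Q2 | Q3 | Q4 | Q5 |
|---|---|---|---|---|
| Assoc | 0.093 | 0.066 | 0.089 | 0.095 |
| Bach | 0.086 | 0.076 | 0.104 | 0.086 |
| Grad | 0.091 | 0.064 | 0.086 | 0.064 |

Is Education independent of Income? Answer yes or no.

P(Education=Assoc) = 0.343 and P(Income=Q5) = 0.245, so their product is 0.08404, but P(Education=Assoc, Income=Q5) = 0.095. Since these differ, Education and Income are not independent.

no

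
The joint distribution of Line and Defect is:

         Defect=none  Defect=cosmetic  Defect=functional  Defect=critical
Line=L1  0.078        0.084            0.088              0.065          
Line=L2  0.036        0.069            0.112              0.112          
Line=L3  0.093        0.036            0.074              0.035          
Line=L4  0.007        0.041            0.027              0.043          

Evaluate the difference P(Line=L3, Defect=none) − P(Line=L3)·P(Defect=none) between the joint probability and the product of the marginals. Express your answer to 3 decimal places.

0.042

P(Line=L3) = 0.093 + 0.036 + 0.074 + 0.035 = 0.238.
P(Defect=none) = 0.078 + 0.036 + 0.093 + 0.007 = 0.214.
P(Line=L3, Defect=none) − P(Line=L3)P(Defect=none) = 0.093 − 0.238×0.214 = 0.042.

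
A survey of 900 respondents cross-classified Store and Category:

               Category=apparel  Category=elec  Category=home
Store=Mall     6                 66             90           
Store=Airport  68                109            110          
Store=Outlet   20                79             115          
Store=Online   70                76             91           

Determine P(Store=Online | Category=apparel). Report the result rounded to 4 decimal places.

0.4268

Total with Category=apparel: 6 + 68 + 20 + 70 = 164.
P(Store=Online | Category=apparel) = 70/164 = 0.4268.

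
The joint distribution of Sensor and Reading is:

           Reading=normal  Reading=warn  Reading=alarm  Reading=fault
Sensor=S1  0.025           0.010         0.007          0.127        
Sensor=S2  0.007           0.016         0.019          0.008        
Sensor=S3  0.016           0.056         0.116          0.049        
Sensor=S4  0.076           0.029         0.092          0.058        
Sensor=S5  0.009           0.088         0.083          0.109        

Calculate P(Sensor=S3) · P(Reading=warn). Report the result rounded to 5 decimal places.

0.04716

P(Sensor=S3) = 0.016 + 0.056 + 0.116 + 0.049 = 0.237.
P(Reading=warn) = 0.010 + 0.016 + 0.056 + 0.029 + 0.088 = 0.199.
Product: 0.237 × 0.199 = 0.04716.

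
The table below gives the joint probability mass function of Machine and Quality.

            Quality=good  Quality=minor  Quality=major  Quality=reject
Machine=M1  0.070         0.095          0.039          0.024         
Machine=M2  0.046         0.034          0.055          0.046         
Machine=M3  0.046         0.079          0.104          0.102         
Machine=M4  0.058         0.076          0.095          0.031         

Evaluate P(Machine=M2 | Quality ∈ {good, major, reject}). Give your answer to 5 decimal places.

P(Quality=good) = 0.070 + 0.046 + 0.046 + 0.058 = 0.220.
P(Quality=major) = 0.039 + 0.055 + 0.104 + 0.095 = 0.293.
P(Quality=reject) = 0.024 + 0.046 + 0.102 + 0.031 = 0.203.
P(Quality ∈ {good, major, reject}) = 0.220 + 0.293 + 0.203 = 0.716; P(Machine=M2, Quality ∈ {good, major, reject}) = 0.046 + 0.055 + 0.046 = 0.147.
P(Machine=M2 | Quality ∈ {good, major, reject}) = 0.147/0.716 = 0.20531.

0.20531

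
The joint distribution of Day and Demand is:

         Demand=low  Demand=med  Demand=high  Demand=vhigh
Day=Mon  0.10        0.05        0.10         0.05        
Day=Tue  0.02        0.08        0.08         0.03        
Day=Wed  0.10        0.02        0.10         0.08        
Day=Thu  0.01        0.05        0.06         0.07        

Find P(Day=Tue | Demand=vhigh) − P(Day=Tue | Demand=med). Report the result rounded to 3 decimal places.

P(Demand=vhigh) = 0.05 + 0.03 + 0.08 + 0.07 = 0.23; P(Day=Tue | Demand=vhigh) = 0.03/0.23 = 0.1304.
P(Demand=med) = 0.05 + 0.08 + 0.02 + 0.05 = 0.20; P(Day=Tue | Demand=med) = 0.08/0.20 = 0.4000.
Difference = -0.270.

-0.270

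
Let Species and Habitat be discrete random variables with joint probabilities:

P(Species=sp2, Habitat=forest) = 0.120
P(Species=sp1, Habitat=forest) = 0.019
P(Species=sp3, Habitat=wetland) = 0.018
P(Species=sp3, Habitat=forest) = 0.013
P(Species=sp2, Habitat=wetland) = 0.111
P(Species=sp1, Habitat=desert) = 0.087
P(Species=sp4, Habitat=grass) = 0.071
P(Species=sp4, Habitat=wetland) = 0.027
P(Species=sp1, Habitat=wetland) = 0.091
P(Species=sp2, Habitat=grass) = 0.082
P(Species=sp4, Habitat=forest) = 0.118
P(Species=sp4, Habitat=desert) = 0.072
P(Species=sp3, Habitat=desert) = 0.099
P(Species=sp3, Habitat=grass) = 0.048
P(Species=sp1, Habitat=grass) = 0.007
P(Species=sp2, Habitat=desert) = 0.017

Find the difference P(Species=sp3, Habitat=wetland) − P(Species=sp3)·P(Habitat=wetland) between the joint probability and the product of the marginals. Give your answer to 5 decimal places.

P(Species=sp3) = 0.013 + 0.048 + 0.018 + 0.099 = 0.178.
P(Habitat=wetland) = 0.091 + 0.111 + 0.018 + 0.027 = 0.247.
P(Species=sp3, Habitat=wetland) − P(Species=sp3)P(Habitat=wetland) = 0.018 − 0.178×0.247 = -0.02597.

-0.02597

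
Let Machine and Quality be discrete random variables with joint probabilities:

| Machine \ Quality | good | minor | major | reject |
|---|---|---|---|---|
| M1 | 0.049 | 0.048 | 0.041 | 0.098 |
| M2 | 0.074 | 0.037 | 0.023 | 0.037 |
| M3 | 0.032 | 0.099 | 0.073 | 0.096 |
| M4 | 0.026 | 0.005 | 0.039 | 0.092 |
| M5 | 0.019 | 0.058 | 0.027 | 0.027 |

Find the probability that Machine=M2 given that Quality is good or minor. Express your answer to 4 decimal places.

0.2483

P(Quality=good) = 0.049 + 0.074 + 0.032 + 0.026 + 0.019 = 0.200.
P(Quality=minor) = 0.048 + 0.037 + 0.099 + 0.005 + 0.058 = 0.247.
P(Quality ∈ {good, minor}) = 0.200 + 0.247 = 0.447; P(Machine=M2, Quality ∈ {good, minor}) = 0.074 + 0.037 = 0.111.
P(Machine=M2 | Quality ∈ {good, minor}) = 0.111/0.447 = 0.2483.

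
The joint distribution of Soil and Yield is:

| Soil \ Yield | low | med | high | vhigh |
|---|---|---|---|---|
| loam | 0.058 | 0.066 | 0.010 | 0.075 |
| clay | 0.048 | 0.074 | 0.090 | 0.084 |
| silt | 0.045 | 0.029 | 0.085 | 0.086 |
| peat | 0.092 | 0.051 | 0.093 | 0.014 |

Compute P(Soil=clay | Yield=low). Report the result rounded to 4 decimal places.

P(Yield=low) = 0.058 + 0.048 + 0.045 + 0.092 = 0.243.
P(Soil=clay | Yield=low) = 0.048/0.243 = 0.1975.

0.1975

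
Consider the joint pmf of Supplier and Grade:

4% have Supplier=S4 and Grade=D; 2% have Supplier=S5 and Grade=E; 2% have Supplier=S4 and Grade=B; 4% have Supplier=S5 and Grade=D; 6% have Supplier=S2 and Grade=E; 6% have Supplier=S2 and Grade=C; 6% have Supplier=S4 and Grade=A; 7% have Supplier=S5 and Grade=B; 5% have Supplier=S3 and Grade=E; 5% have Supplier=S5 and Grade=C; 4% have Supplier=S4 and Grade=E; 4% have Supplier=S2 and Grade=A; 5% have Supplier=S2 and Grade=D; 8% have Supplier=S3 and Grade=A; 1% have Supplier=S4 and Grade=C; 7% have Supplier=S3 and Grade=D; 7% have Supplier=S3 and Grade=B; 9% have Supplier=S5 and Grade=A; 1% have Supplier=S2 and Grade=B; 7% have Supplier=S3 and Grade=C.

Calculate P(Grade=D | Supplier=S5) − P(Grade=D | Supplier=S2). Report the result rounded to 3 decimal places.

-0.079

P(Supplier=S5) = 0.09 + 0.07 + 0.05 + 0.04 + 0.02 = 0.27; P(Grade=D | Supplier=S5) = 0.04/0.27 = 0.1481.
P(Supplier=S2) = 0.04 + 0.01 + 0.06 + 0.05 + 0.06 = 0.22; P(Grade=D | Supplier=S2) = 0.05/0.22 = 0.2273.
Difference = -0.079.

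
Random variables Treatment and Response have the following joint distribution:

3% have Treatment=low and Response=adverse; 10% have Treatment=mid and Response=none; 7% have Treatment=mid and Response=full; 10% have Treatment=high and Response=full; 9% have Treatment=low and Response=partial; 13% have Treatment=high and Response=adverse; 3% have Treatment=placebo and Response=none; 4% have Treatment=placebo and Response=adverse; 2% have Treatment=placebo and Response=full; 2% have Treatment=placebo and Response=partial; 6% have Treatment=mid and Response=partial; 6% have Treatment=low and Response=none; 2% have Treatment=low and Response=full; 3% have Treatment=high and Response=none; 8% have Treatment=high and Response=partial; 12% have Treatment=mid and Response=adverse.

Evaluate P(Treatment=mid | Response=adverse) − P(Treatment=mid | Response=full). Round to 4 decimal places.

P(Response=adverse) = 0.04 + 0.03 + 0.12 + 0.13 = 0.32; P(Treatment=mid | Response=adverse) = 0.12/0.32 = 0.37500.
P(Response=full) = 0.02 + 0.02 + 0.07 + 0.10 = 0.21; P(Treatment=mid | Response=full) = 0.07/0.21 = 0.33333.
Difference = 0.0417.

0.0417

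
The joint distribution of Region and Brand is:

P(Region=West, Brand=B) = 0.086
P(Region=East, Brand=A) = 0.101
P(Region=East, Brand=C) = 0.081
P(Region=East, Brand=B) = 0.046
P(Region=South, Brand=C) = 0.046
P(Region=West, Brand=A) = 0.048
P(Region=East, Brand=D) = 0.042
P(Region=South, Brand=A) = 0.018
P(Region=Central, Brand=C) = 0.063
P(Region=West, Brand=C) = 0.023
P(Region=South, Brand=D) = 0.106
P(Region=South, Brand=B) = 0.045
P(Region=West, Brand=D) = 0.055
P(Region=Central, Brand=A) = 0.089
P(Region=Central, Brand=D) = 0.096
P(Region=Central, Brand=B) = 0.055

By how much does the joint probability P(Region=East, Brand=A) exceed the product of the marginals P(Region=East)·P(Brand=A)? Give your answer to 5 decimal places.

P(Region=East) = 0.101 + 0.046 + 0.081 + 0.042 = 0.270.
P(Brand=A) = 0.018 + 0.101 + 0.048 + 0.089 = 0.256.
P(Region=East, Brand=A) − P(Region=East)P(Brand=A) = 0.101 − 0.270×0.256 = 0.03188.

0.03188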